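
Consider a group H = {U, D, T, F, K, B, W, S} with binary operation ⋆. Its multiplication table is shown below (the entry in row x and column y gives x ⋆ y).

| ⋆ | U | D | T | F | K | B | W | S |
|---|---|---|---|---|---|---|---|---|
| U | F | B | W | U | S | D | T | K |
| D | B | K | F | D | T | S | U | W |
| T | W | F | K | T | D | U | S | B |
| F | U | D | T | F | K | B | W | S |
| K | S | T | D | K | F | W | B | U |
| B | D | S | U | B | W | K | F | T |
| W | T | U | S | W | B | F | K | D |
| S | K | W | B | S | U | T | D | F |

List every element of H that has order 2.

Identity is F. Compute the order of each non-identity element by repeated multiplication:
  U: U → F  (order 2)
  D: D → K → T → F  (order 4)
  T: T → K → D → F  (order 4)
  K: K → F  (order 2)
  B: B → K → W → F  (order 4)
  W: W → K → B → F  (order 4)
  S: S → F  (order 2)
Elements of order 2: {K, S, U}.
(Structurally, H here is isomorphic to Z_2 x Z_4.)

{K, S, U}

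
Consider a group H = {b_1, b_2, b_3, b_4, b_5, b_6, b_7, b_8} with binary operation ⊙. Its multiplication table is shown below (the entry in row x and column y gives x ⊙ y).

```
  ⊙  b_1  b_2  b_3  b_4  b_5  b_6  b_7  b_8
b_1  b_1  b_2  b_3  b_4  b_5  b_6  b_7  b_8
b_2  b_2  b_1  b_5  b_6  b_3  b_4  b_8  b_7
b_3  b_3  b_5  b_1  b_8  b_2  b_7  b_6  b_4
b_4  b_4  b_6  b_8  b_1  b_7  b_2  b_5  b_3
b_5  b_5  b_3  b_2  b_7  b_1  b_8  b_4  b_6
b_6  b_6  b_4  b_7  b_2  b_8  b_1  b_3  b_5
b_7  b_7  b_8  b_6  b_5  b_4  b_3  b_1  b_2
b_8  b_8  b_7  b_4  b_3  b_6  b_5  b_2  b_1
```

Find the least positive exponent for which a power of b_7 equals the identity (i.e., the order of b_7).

2

The identity element is b_1 (its row matches the header).
b_7^1 = b_7
b_7^2 = b_7 ⊙ b_7 = b_1
The first power of b_7 equal to the identity is b_7^2, so ord(b_7) = 2.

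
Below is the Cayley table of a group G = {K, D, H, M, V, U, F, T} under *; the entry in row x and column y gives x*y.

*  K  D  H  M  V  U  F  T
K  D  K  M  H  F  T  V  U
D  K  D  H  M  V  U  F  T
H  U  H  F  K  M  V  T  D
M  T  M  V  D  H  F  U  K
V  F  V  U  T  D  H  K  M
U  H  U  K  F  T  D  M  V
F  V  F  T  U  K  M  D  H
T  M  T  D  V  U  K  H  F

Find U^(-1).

U

First locate the identity: row D matches the header, so D is the identity.
Scan row U for D: U*U = D. Hence U^(-1) = U.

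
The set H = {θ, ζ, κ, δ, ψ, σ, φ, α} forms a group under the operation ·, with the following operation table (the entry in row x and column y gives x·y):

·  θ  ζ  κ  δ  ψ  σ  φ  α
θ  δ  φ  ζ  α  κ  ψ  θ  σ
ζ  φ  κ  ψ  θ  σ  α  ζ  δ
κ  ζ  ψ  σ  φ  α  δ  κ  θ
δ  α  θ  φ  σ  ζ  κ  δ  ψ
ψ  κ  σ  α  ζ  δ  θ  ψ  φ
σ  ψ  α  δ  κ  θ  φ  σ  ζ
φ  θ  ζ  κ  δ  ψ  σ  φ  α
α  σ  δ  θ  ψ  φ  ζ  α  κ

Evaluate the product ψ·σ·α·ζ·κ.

θ

ψ·σ = θ
θ·α = σ
σ·ζ = α
α·κ = θ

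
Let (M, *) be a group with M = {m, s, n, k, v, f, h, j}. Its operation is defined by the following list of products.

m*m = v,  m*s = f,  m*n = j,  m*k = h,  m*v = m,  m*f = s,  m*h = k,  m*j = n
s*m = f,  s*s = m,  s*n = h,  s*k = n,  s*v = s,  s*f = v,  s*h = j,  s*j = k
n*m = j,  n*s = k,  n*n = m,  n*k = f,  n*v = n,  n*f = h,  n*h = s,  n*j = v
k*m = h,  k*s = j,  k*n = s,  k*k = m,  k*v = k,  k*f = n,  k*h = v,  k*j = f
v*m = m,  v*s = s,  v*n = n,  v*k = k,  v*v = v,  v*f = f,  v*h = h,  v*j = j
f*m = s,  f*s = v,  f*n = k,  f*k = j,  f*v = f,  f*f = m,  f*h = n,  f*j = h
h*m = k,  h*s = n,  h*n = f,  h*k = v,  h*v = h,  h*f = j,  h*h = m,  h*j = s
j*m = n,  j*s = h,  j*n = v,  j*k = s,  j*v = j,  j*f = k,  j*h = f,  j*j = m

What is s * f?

v

Read row s, column f: s * f = v.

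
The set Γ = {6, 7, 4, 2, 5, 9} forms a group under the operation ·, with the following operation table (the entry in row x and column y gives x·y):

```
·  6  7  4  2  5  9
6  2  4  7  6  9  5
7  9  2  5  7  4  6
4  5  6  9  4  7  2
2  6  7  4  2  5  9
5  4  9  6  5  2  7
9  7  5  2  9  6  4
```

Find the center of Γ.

{2}

An element z is central iff its row equals its column in the table.
For 7: 7·4 = 5 ≠ 6 = 4·7, so 7 ∉ Z.
Checking each element this way leaves Z(Γ) = {2}.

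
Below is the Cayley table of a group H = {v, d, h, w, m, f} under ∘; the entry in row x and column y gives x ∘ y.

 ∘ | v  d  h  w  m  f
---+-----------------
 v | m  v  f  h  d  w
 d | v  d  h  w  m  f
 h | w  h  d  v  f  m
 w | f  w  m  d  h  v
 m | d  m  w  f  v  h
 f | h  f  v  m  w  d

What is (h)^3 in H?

h^1 = h
h^2 = h ∘ h = d
h^3 = d ∘ h = h

h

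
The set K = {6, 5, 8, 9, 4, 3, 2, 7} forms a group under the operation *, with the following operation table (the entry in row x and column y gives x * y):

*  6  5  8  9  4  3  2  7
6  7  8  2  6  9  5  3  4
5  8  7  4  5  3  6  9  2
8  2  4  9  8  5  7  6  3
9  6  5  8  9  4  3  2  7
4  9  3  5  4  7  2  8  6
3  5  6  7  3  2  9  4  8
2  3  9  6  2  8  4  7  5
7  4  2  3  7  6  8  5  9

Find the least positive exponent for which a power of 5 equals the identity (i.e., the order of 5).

The identity element is 9 (its row matches the header).
5^1 = 5
5^2 = 5 * 5 = 7
5^3 = 7 * 5 = 2
5^4 = 2 * 5 = 9
The first power of 5 equal to the identity is 5^4, so ord(5) = 4.
(Structurally, K here is isomorphic to Z_2 x Z_4.)

4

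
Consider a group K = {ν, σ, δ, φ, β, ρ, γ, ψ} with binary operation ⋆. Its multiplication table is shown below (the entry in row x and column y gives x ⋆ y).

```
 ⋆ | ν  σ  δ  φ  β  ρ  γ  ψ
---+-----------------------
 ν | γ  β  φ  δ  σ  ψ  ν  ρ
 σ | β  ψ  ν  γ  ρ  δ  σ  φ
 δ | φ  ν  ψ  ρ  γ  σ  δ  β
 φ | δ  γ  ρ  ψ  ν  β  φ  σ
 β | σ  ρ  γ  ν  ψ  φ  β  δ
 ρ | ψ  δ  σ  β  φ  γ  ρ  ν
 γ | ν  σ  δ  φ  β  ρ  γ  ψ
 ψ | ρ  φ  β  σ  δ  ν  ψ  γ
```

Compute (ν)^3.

ν

ν^1 = ν
ν^2 = ν ⋆ ν = γ
ν^3 = γ ⋆ ν = ν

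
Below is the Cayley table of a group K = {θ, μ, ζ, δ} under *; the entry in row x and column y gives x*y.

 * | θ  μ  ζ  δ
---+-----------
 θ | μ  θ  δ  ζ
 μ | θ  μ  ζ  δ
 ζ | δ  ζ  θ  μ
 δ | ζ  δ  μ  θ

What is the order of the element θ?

The identity element is μ (its row matches the header).
θ^1 = θ
θ^2 = θ*θ = μ
The first power of θ equal to the identity is θ^2, so ord(θ) = 2.

2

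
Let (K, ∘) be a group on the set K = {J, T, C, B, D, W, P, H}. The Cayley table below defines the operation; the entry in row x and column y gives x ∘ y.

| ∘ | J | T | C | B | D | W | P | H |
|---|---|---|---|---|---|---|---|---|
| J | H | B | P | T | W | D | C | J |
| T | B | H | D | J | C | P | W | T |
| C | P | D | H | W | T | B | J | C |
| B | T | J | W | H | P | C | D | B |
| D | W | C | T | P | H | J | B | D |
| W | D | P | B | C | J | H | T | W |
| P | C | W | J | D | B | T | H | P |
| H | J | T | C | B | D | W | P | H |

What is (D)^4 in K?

D^1 = D
D^2 = D ∘ D = H
D^3 = H ∘ D = D
D^4 = D ∘ D = H

H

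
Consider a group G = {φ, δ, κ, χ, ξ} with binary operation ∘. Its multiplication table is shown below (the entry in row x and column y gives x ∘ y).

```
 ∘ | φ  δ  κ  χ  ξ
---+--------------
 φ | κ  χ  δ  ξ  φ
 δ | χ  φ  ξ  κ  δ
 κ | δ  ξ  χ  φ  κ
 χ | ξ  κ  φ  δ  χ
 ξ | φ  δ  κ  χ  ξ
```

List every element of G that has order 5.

{δ, κ, φ, χ}

Identity is ξ. Compute the order of each non-identity element by repeated multiplication:
  φ: φ → κ → δ → χ → ξ  (order 5)
  δ: δ → φ → χ → κ → ξ  (order 5)
  κ: κ → χ → φ → δ → ξ  (order 5)
  χ: χ → δ → κ → φ → ξ  (order 5)
Elements of order 5: {δ, κ, φ, χ}.
(Structurally, G here is isomorphic to the cyclic group Z_5.)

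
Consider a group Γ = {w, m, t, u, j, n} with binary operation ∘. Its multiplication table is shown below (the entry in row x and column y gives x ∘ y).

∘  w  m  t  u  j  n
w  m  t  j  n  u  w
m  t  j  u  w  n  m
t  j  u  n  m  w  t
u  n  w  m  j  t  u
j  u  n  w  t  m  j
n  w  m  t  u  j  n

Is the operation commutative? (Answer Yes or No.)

Check whether the table is symmetric across its main diagonal.
Every entry (row x, col y) equals the entry (row y, col x), so Γ is abelian.
(In fact Γ ≅ the cyclic group Z_6.)

Yes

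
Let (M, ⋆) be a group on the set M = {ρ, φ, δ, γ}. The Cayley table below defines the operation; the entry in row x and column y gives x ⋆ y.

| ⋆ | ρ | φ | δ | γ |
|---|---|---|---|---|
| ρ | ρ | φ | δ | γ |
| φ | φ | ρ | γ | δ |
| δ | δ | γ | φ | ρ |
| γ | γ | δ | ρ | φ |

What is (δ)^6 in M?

φ

δ^1 = δ
δ^2 = δ ⋆ δ = φ
δ^3 = φ ⋆ δ = γ
δ^4 = γ ⋆ δ = ρ
δ^5 = ρ ⋆ δ = δ
δ^6 = δ ⋆ δ = φ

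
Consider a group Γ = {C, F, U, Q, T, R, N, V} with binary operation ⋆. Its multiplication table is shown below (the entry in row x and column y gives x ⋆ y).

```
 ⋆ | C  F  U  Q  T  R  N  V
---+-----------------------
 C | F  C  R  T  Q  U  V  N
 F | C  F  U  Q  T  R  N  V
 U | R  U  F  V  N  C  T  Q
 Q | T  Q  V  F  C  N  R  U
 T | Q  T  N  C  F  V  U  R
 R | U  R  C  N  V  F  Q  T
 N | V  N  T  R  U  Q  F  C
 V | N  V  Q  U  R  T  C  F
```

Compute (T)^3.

T

T^1 = T
T^2 = T ⋆ T = F
T^3 = F ⋆ T = T
(Structurally, Γ here is isomorphic to the elementary abelian group (Z_2)^3.)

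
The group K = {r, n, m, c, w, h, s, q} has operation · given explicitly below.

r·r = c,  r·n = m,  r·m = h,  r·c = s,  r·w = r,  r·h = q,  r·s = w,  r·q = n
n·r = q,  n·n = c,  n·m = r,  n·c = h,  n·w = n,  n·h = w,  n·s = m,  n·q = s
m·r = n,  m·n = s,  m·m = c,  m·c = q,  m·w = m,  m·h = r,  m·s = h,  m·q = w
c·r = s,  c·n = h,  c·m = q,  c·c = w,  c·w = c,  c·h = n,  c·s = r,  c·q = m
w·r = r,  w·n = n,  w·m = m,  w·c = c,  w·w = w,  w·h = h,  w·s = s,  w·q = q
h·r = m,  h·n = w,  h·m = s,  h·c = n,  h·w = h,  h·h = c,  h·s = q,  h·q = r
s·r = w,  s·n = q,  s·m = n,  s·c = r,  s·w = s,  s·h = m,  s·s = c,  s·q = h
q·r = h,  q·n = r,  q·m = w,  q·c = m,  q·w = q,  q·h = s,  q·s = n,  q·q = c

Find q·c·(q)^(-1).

c

The identity is w. In row q, the entry w sits in column m, so q^(-1) = m.
q·c = m
m·m = c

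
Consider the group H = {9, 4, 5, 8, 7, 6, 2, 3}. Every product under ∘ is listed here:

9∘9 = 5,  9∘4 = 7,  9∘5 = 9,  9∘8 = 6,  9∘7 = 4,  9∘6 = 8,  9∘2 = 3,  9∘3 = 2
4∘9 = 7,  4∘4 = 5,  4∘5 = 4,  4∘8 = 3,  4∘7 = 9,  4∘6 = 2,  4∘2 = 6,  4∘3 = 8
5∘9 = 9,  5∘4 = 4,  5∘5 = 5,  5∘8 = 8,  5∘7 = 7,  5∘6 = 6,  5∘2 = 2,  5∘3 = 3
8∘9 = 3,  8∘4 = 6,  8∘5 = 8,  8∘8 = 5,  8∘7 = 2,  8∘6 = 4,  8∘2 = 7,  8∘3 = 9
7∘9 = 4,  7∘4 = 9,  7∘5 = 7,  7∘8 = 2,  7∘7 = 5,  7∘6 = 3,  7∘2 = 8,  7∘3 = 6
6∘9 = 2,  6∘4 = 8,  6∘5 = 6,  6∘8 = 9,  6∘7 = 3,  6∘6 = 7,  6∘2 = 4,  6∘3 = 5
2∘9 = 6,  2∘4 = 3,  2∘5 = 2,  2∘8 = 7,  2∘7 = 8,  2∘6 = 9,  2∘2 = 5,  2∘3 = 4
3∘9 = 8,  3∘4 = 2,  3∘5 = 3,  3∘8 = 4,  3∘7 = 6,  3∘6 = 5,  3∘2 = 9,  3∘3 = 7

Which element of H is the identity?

5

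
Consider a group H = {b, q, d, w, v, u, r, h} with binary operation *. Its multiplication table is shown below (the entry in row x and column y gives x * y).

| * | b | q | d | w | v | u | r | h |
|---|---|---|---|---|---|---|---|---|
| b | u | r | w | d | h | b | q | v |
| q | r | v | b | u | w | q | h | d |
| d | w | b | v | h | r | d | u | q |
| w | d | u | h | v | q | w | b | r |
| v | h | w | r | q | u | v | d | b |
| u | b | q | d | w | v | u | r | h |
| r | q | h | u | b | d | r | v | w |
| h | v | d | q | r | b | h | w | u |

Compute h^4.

h^1 = h
h^2 = h * h = u
h^3 = u * h = h
h^4 = h * h = u

u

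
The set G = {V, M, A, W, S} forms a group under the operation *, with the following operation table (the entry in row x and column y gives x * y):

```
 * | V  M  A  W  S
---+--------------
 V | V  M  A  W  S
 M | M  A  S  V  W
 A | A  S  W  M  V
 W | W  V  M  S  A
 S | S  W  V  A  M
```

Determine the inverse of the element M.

First locate the identity: row V matches the header, so V is the identity.
Scan row M for V: M * W = V. Hence M^(-1) = W.

W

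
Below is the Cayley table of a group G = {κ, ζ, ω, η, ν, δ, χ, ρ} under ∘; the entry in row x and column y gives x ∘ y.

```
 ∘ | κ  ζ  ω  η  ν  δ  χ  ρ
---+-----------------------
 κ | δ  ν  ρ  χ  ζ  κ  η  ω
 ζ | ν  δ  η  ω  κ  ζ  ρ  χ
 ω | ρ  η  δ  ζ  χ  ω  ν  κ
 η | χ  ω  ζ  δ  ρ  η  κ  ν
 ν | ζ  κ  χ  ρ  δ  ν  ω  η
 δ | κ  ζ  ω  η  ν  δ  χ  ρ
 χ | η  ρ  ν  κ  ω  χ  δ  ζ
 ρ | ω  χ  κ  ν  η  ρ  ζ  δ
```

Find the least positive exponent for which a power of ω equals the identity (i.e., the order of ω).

2

The identity element is δ (its row matches the header).
ω^1 = ω
ω^2 = ω ∘ ω = δ
The first power of ω equal to the identity is ω^2, so ord(ω) = 2.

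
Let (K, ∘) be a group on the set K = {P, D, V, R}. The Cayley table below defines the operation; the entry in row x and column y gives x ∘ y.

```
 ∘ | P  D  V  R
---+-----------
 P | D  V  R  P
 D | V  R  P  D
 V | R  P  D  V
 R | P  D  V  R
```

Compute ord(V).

The identity element is R (its row matches the header).
V^1 = V
V^2 = V ∘ V = D
V^3 = D ∘ V = P
V^4 = P ∘ V = R
The first power of V equal to the identity is V^4, so ord(V) = 4.
(Structurally, K here is isomorphic to the cyclic group Z_4.)

4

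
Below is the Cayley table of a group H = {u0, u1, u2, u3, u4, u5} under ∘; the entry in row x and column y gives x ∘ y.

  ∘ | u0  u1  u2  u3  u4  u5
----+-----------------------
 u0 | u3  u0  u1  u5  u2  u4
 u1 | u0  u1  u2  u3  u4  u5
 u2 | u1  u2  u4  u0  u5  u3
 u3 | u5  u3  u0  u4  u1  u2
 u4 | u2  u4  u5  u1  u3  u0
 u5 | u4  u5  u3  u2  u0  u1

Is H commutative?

Check whether the table is symmetric across its main diagonal.
Every entry (row x, col y) equals the entry (row y, col x), so H is abelian.
(In fact H ≅ the cyclic group Z_6.)

Yes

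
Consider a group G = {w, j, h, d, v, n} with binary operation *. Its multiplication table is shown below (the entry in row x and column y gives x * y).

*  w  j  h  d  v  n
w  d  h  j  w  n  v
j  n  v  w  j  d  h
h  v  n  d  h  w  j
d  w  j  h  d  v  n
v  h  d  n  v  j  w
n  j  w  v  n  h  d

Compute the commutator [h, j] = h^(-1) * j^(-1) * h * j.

v

Identity is d; from the table h^(-1) = h and j^(-1) = v.
h * v = w
w * h = j
j * j = v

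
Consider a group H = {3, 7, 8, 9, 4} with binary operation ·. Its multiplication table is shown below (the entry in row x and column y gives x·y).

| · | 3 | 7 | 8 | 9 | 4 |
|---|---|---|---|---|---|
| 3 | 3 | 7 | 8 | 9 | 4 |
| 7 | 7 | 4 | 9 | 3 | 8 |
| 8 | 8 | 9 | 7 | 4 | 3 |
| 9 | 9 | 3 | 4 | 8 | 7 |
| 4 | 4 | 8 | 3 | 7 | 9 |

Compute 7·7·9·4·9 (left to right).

4

7·7 = 4
4·9 = 7
7·4 = 8
8·9 = 4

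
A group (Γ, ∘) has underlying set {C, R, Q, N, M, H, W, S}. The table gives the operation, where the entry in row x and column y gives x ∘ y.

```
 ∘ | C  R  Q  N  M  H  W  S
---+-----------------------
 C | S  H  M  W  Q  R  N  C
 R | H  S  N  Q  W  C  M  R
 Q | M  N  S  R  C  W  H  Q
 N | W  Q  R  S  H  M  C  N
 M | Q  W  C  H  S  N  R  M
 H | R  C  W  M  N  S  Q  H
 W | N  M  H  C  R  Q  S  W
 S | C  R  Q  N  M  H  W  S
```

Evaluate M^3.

M^1 = M
M^2 = M ∘ M = S
M^3 = S ∘ M = M

M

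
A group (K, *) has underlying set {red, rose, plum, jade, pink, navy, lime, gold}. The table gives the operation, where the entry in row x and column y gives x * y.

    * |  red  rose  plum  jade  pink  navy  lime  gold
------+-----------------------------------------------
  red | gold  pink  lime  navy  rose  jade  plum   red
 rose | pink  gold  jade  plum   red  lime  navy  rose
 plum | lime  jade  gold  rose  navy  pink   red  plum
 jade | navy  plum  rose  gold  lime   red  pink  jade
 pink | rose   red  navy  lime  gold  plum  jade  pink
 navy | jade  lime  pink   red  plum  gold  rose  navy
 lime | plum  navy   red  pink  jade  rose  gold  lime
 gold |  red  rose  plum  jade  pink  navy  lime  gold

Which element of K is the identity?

The identity e satisfies e * x = x for all x, so its row in the table reproduces the column headers.
Row gold reads: red, rose, plum, jade, pink, navy, lime, gold — exactly the header order. So gold is the identity.

gold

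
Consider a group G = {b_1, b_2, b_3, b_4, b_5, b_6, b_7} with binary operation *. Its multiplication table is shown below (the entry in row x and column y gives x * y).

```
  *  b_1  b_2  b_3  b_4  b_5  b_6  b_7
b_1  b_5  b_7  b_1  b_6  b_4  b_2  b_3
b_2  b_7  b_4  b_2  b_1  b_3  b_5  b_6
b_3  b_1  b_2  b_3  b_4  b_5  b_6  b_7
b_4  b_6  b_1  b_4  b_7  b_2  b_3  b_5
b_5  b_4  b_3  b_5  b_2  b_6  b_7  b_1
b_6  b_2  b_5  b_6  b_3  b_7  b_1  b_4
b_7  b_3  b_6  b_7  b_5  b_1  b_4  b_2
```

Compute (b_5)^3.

b_7

b_5^1 = b_5
b_5^2 = b_5 * b_5 = b_6
b_5^3 = b_6 * b_5 = b_7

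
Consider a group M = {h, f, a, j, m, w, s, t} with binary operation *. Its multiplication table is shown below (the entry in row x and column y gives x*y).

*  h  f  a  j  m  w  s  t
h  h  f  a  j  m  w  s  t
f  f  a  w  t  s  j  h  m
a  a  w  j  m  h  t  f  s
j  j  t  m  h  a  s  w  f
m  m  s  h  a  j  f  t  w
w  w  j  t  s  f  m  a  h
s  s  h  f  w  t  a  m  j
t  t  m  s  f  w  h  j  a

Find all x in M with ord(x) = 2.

Identity is h. Compute the order of each non-identity element by repeated multiplication:
  f: f → a → w → j → t → m → s → h  (order 8)
  a: a → j → m → h  (order 4)
  j: j → h  (order 2)
  m: m → j → a → h  (order 4)
  w: w → m → f → j → s → a → t → h  (order 8)
  s: s → m → t → j → w → a → f → h  (order 8)
  t: t → a → s → j → f → m → w → h  (order 8)
Elements of order 2: {j}.

{j}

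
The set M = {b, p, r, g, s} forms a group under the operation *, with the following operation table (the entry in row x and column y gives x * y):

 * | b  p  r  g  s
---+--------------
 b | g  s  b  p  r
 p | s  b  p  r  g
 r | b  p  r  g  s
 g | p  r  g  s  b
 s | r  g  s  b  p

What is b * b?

Read row b, column b: b * b = g.

g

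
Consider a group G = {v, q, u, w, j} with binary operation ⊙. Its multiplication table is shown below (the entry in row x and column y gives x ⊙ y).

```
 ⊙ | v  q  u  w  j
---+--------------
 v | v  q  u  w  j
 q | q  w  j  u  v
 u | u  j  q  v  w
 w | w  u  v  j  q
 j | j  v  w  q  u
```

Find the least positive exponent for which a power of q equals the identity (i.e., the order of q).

The identity element is v (its row matches the header).
q^1 = q
q^2 = q ⊙ q = w
q^3 = w ⊙ q = u
q^4 = u ⊙ q = j
q^5 = j ⊙ q = v
The first power of q equal to the identity is q^5, so ord(q) = 5.
(Structurally, G here is isomorphic to the cyclic group Z_5.)

5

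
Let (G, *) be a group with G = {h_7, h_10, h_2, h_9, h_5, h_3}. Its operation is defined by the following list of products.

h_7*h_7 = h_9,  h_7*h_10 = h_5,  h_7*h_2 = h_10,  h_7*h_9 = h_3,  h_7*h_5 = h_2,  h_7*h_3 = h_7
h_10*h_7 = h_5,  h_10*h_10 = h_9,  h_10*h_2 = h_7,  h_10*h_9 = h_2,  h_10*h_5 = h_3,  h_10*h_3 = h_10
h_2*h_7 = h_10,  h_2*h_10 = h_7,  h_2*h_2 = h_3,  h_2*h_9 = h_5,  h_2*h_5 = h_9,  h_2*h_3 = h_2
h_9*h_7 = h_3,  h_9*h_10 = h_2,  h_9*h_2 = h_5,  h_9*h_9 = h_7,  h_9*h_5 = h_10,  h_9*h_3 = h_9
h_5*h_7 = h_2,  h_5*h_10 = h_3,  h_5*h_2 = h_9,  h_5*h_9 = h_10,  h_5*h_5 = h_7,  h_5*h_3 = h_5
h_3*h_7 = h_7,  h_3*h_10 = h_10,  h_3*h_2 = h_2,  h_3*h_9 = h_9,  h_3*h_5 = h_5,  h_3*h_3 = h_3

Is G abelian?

Check whether the table is symmetric across its main diagonal.
Every entry (row x, col y) equals the entry (row y, col x), so G is abelian.

Yes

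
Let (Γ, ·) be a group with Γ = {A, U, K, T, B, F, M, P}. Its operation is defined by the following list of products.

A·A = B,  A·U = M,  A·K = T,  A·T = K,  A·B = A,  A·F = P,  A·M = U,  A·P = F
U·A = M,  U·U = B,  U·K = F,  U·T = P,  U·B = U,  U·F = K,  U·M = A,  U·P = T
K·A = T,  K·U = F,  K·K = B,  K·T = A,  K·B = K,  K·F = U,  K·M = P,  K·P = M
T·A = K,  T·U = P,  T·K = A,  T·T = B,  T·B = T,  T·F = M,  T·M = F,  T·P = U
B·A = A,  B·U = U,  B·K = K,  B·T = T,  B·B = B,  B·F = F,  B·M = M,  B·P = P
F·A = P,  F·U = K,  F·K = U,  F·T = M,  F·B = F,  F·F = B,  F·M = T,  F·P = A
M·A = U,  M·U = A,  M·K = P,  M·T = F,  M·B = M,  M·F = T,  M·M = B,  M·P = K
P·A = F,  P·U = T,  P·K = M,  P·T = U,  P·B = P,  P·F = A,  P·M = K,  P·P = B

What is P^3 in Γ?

P^1 = P
P^2 = P·P = B
P^3 = B·P = P

P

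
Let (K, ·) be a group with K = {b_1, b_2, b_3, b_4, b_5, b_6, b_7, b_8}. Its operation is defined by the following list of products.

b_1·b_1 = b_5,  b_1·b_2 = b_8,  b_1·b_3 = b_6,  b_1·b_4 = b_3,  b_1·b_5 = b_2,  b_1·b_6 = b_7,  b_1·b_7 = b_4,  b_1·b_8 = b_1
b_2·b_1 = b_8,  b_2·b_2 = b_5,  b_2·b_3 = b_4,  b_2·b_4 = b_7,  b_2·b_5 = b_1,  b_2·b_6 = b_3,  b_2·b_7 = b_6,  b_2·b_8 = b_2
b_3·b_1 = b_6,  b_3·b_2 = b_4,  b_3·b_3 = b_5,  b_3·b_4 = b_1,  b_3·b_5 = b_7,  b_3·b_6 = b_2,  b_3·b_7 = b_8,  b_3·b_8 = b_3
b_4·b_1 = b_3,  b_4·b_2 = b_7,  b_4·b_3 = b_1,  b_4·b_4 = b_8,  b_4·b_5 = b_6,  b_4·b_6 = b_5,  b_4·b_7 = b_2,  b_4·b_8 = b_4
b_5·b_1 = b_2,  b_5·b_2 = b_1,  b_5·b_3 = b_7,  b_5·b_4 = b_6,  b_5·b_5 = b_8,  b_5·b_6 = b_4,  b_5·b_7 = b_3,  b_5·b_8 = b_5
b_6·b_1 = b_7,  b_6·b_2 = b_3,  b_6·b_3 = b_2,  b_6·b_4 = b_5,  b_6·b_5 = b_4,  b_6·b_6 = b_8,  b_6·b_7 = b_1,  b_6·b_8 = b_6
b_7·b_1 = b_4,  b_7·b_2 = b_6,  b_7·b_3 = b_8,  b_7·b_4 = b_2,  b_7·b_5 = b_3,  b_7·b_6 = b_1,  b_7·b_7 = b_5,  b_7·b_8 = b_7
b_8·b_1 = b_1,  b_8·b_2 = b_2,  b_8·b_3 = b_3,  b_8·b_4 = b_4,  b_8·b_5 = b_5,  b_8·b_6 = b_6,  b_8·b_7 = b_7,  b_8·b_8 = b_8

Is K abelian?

Check whether the table is symmetric across its main diagonal.
Every entry (row x, col y) equals the entry (row y, col x), so K is abelian.
(In fact K ≅ Z_2 x Z_4.)

Yes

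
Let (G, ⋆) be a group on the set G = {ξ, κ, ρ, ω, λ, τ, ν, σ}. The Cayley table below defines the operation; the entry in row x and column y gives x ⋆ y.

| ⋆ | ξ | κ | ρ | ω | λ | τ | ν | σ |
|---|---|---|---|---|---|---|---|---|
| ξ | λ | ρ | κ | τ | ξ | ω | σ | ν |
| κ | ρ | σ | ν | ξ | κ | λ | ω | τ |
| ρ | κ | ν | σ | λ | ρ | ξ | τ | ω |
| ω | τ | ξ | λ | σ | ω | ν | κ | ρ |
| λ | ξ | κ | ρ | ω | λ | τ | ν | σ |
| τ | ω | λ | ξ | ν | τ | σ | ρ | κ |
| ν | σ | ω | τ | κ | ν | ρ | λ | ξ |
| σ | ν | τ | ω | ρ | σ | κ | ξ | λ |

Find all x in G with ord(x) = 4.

Identity is λ. Compute the order of each non-identity element by repeated multiplication:
  ξ: ξ → λ  (order 2)
  κ: κ → σ → τ → λ  (order 4)
  ρ: ρ → σ → ω → λ  (order 4)
  ω: ω → σ → ρ → λ  (order 4)
  τ: τ → σ → κ → λ  (order 4)
  ν: ν → λ  (order 2)
  σ: σ → λ  (order 2)
Elements of order 4: {κ, ρ, τ, ω}.

{κ, ρ, τ, ω}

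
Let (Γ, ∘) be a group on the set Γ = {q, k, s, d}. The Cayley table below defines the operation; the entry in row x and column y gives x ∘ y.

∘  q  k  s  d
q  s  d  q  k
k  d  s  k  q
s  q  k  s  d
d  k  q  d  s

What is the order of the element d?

2

The identity element is s (its row matches the header).
d^1 = d
d^2 = d ∘ d = s
The first power of d equal to the identity is d^2, so ord(d) = 2.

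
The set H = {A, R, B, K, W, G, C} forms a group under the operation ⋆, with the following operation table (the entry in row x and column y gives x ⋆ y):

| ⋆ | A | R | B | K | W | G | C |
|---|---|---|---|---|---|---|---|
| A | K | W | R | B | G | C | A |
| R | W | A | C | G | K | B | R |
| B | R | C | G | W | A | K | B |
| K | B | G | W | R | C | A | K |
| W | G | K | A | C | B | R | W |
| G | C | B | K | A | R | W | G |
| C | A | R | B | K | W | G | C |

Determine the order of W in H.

7

The identity element is C (its row matches the header).
W^1 = W
W^2 = W ⋆ W = B
W^3 = B ⋆ W = A
W^4 = A ⋆ W = G
W^5 = G ⋆ W = R
W^6 = R ⋆ W = K
W^7 = K ⋆ W = C
The first power of W equal to the identity is W^7, so ord(W) = 7.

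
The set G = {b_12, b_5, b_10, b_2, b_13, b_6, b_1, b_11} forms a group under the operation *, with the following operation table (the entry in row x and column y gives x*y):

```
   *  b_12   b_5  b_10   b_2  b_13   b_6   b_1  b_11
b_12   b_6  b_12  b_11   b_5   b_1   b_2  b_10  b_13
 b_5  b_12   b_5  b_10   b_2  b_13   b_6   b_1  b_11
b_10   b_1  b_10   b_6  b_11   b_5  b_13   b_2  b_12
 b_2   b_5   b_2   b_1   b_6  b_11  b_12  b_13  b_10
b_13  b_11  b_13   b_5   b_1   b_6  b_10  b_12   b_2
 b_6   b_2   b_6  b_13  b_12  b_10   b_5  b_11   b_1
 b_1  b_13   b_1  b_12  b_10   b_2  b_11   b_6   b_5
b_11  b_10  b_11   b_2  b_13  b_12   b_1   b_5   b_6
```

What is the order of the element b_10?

4

The identity element is b_5 (its row matches the header).
b_10^1 = b_10
b_10^2 = b_10*b_10 = b_6
b_10^3 = b_6*b_10 = b_13
b_10^4 = b_13*b_10 = b_5
The first power of b_10 equal to the identity is b_10^4, so ord(b_10) = 4.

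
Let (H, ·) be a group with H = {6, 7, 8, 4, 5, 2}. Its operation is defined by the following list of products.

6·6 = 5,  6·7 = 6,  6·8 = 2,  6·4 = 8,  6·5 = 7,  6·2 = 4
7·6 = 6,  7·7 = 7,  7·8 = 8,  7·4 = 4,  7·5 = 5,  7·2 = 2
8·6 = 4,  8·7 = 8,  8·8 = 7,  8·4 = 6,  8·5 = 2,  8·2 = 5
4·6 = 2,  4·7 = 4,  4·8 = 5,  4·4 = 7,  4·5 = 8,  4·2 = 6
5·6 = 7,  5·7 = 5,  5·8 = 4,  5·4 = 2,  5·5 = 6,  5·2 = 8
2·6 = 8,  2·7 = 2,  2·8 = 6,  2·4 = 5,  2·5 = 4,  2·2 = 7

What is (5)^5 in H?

5^1 = 5
5^2 = 5·5 = 6
5^3 = 6·5 = 7
5^4 = 7·5 = 5
5^5 = 5·5 = 6

6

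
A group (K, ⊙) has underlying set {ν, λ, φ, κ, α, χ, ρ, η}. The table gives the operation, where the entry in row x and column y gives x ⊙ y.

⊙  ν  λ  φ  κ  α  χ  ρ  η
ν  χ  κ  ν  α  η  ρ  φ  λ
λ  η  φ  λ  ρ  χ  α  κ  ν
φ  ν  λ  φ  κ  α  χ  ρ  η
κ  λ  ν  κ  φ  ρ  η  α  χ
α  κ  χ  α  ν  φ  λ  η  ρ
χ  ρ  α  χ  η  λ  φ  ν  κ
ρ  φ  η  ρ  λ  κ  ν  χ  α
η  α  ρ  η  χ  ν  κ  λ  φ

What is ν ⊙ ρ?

Read row ν, column ρ: ν ⊙ ρ = φ.

φ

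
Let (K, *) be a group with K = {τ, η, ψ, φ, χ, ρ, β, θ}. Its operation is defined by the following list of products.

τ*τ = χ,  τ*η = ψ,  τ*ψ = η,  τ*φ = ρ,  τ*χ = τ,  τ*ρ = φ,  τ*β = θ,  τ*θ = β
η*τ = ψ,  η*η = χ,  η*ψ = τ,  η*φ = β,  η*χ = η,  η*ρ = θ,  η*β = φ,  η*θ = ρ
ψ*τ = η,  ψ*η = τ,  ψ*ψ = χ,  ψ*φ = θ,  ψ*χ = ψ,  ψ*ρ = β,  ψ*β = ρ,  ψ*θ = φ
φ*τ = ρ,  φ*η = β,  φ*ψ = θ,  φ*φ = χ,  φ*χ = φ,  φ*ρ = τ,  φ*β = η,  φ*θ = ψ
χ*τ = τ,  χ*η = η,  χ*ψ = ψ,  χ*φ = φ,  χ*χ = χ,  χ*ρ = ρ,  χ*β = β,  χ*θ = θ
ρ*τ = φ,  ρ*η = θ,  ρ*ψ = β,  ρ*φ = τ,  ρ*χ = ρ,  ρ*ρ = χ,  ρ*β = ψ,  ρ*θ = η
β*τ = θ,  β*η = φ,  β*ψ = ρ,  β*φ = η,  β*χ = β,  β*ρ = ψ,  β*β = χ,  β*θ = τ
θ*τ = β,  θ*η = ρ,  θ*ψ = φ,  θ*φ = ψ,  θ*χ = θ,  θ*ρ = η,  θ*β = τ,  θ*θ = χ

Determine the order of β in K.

2

The identity element is χ (its row matches the header).
β^1 = β
β^2 = β * β = χ
The first power of β equal to the identity is β^2, so ord(β) = 2.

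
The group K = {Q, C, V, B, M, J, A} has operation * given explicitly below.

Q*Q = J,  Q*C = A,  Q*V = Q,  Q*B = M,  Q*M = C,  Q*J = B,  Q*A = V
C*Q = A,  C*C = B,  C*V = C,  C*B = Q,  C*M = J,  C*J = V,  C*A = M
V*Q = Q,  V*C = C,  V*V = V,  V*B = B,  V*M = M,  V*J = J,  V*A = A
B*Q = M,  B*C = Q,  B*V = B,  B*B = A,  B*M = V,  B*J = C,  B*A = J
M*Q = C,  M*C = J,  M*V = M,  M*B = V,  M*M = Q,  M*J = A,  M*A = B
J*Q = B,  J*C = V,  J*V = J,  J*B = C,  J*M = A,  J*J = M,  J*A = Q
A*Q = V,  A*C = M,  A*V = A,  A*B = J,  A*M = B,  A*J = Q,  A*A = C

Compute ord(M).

7

The identity element is V (its row matches the header).
M^1 = M
M^2 = M * M = Q
M^3 = Q * M = C
M^4 = C * M = J
M^5 = J * M = A
M^6 = A * M = B
M^7 = B * M = V
The first power of M equal to the identity is M^7, so ord(M) = 7.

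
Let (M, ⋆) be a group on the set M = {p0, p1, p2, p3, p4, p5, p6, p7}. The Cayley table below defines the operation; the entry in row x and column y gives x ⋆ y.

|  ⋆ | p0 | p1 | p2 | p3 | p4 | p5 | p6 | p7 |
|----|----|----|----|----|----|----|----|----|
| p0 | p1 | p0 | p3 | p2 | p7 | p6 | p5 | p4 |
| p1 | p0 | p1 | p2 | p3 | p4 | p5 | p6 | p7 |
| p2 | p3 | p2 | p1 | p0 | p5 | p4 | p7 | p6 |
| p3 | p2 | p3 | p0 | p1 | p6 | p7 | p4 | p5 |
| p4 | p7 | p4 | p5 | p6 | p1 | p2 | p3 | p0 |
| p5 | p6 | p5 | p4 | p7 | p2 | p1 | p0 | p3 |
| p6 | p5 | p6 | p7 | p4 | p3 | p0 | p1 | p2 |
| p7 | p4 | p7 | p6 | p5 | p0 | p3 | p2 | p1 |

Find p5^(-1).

First locate the identity: row p1 matches the header, so p1 is the identity.
Scan row p5 for p1: p5 ⋆ p5 = p1. Hence p5^(-1) = p5.

p5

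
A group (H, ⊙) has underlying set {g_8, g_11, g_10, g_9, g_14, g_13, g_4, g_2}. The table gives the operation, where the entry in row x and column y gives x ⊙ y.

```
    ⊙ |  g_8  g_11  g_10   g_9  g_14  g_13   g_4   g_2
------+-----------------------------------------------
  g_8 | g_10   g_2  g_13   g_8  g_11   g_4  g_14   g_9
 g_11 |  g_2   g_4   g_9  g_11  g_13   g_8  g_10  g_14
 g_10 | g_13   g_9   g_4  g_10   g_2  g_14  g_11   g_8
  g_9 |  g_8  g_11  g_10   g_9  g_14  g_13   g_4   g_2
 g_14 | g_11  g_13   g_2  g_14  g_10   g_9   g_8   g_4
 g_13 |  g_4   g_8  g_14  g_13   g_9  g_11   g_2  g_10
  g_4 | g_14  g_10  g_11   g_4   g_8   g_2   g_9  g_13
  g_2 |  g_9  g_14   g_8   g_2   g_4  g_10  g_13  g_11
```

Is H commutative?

Yes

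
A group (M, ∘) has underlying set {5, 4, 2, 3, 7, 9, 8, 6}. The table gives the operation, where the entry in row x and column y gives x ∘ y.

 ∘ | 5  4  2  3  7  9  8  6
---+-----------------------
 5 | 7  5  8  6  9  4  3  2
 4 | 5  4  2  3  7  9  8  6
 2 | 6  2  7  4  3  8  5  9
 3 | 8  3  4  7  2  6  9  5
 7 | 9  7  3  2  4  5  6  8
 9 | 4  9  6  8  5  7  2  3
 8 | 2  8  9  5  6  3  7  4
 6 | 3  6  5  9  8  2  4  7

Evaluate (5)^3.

5^1 = 5
5^2 = 5 ∘ 5 = 7
5^3 = 7 ∘ 5 = 9

9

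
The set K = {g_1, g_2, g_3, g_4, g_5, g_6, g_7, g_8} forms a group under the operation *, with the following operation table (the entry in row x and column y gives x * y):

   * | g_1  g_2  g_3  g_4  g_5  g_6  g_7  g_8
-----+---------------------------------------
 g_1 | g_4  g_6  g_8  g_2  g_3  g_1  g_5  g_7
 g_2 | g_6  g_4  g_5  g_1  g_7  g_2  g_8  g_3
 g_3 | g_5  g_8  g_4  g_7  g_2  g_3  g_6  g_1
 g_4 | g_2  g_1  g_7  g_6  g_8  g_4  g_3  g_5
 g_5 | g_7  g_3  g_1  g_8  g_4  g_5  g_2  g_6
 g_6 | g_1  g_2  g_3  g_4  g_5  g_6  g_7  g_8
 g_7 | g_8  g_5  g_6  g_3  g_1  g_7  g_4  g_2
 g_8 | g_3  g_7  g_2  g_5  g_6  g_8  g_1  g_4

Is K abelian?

g_1 * g_3 = g_8 but g_3 * g_1 = g_5.
Since g_1 and g_3 do not commute, K is not abelian.

No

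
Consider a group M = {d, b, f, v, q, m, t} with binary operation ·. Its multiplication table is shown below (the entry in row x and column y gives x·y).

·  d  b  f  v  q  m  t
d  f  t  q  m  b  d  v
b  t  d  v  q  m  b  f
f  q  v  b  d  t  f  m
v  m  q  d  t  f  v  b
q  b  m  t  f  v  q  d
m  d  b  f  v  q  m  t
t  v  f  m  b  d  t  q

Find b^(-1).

q

First locate the identity: row m matches the header, so m is the identity.
Scan row b for m: b·q = m. Hence b^(-1) = q.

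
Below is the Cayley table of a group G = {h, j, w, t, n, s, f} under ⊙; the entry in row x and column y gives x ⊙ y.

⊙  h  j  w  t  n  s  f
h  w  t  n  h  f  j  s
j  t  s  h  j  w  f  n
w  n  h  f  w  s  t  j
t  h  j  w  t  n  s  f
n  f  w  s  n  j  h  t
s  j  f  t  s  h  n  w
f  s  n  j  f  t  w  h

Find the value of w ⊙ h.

Read row w, column h: w ⊙ h = n.

n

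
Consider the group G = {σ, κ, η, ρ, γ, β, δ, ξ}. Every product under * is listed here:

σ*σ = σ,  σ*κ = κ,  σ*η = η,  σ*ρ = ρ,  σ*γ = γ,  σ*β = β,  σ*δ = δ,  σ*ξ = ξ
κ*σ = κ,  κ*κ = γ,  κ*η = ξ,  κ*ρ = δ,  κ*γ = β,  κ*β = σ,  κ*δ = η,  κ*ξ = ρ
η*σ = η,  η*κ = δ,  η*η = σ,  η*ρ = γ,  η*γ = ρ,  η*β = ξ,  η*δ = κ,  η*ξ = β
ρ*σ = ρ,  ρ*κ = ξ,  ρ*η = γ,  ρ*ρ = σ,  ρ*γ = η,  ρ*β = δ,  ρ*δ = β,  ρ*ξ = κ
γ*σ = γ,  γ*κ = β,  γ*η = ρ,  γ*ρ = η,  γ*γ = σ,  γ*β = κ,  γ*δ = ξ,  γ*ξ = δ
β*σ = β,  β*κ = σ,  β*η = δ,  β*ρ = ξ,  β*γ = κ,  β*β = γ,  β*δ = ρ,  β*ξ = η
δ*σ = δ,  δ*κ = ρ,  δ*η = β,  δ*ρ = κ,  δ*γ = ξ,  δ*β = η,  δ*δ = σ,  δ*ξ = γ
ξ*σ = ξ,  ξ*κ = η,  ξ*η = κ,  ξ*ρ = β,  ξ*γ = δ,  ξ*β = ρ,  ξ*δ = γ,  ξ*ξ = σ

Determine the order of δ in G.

2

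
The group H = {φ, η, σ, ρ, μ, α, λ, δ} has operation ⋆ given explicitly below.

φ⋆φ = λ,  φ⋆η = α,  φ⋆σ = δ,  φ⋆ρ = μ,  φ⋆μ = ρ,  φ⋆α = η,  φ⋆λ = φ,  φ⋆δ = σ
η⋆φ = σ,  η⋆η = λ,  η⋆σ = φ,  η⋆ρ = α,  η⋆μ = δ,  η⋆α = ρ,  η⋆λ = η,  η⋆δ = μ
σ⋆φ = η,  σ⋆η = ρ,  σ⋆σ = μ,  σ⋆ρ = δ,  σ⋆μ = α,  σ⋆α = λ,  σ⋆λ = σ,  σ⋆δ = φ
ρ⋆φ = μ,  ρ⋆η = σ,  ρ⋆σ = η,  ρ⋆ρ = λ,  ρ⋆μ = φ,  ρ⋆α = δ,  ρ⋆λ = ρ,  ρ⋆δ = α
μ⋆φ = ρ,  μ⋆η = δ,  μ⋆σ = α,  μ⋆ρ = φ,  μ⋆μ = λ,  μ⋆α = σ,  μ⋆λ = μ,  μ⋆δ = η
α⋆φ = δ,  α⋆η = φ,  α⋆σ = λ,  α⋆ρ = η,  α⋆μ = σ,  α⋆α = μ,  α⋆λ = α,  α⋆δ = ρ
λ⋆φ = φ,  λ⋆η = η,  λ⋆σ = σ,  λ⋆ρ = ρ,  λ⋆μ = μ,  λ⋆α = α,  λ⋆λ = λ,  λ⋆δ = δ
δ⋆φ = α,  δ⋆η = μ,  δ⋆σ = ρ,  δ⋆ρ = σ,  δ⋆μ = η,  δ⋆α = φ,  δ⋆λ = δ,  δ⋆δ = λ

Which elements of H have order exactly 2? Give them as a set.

Identity is λ. Compute the order of each non-identity element by repeated multiplication:
  φ: φ → λ  (order 2)
  η: η → λ  (order 2)
  σ: σ → μ → α → λ  (order 4)
  ρ: ρ → λ  (order 2)
  μ: μ → λ  (order 2)
  α: α → μ → σ → λ  (order 4)
  δ: δ → λ  (order 2)
Elements of order 2: {δ, η, μ, ρ, φ}.

{δ, η, μ, ρ, φ}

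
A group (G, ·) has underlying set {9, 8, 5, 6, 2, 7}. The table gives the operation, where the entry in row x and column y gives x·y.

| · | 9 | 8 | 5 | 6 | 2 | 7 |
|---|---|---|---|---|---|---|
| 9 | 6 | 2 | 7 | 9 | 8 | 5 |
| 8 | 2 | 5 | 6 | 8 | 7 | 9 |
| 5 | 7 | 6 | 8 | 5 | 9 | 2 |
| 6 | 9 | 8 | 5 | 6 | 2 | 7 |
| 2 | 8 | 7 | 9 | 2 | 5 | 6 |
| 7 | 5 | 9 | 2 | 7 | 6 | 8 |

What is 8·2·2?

6

8·2 = 7
7·2 = 6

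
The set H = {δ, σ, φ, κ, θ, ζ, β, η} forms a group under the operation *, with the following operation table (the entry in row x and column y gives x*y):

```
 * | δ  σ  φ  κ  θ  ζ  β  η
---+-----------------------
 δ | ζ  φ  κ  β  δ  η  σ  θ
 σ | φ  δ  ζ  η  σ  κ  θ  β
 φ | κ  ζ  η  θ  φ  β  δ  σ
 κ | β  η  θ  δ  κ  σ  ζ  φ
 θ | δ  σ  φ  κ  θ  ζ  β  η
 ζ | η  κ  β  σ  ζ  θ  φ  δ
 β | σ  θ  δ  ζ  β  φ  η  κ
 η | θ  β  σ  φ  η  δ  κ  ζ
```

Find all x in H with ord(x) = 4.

Identity is θ. Compute the order of each non-identity element by repeated multiplication:
  δ: δ → ζ → η → θ  (order 4)
  σ: σ → δ → φ → ζ → κ → η → β → θ  (order 8)
  φ: φ → η → σ → ζ → β → δ → κ → θ  (order 8)
  κ: κ → δ → β → ζ → σ → η → φ → θ  (order 8)
  ζ: ζ → θ  (order 2)
  β: β → η → κ → ζ → φ → δ → σ → θ  (order 8)
  η: η → ζ → δ → θ  (order 4)
Elements of order 4: {δ, η}.

{δ, η}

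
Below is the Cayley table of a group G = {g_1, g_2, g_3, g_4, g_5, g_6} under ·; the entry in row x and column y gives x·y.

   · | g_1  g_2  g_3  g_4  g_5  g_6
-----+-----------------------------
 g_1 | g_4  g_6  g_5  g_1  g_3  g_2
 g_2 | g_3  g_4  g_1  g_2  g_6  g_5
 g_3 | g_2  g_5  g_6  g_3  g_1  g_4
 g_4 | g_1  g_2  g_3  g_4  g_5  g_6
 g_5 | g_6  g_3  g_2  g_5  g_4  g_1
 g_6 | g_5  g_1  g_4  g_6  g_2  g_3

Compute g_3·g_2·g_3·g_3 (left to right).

g_3·g_2 = g_5
g_5·g_3 = g_2
g_2·g_3 = g_1
(Structurally, G here is isomorphic to the symmetric group S_3.)

g_1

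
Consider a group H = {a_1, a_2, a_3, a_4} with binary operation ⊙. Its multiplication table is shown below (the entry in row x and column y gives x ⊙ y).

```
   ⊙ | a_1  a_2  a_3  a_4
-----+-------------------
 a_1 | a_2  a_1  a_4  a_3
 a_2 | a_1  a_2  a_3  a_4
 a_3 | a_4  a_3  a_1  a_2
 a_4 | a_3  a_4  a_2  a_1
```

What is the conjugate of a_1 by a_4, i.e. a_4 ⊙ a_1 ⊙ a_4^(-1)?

The identity is a_2. In row a_4, the entry a_2 sits in column a_3, so a_4^(-1) = a_3.
a_4 ⊙ a_1 = a_3
a_3 ⊙ a_3 = a_1

a_1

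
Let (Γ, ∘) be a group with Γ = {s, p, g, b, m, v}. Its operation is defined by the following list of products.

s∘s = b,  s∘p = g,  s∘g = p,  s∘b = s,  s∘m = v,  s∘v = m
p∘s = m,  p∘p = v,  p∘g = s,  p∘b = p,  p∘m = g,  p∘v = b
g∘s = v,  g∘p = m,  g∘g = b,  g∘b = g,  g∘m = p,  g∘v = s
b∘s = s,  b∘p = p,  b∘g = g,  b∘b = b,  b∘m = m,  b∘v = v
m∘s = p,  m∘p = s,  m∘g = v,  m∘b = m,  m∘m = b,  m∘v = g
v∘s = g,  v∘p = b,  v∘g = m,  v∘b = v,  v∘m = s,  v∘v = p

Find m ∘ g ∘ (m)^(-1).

The identity is b. In row m, the entry b sits in column m, so m^(-1) = m.
m ∘ g = v
v ∘ m = s

s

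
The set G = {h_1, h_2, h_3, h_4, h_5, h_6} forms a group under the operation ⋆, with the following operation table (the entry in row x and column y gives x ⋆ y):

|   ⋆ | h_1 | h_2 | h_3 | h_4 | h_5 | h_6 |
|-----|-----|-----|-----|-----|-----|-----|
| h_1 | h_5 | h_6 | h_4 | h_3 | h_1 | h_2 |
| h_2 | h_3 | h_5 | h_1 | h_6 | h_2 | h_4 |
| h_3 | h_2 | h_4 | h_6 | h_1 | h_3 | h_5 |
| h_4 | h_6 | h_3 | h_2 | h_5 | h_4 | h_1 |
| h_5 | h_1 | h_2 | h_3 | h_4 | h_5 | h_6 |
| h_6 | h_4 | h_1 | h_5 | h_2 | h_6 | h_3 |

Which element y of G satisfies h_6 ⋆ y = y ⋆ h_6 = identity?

First locate the identity: row h_5 matches the header, so h_5 is the identity.
Scan row h_6 for h_5: h_6 ⋆ h_3 = h_5. Hence h_6^(-1) = h_3.

h_3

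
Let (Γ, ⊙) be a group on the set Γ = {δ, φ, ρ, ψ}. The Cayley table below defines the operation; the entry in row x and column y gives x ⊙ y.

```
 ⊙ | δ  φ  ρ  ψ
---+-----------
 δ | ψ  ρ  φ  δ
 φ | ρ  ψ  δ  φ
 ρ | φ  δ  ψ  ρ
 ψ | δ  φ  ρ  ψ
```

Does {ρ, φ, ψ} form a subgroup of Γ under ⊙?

φ ⊙ ρ = δ, which is not in {ρ, φ, ψ}.
The subset is not closed under ⊙, so it is not a subgroup.
(Structurally, Γ here is isomorphic to the Klein four-group V_4.)

No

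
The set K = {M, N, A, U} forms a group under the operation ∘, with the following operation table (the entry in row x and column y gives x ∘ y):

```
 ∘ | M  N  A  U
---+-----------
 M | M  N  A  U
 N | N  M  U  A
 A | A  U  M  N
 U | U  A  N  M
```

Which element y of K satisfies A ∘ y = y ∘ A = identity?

A

First locate the identity: row M matches the header, so M is the identity.
Scan row A for M: A ∘ A = M. Hence A^(-1) = A.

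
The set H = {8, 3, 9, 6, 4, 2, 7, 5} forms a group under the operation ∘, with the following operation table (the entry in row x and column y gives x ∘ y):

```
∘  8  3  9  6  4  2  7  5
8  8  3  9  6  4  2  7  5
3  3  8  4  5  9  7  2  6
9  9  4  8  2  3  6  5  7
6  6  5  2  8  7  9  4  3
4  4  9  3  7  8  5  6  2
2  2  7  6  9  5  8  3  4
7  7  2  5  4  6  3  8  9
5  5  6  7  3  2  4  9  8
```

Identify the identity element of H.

The identity e satisfies e ∘ x = x for all x, so its row in the table reproduces the column headers.
Row 8 reads: 8, 3, 9, 6, 4, 2, 7, 5 — exactly the header order. So 8 is the identity.

8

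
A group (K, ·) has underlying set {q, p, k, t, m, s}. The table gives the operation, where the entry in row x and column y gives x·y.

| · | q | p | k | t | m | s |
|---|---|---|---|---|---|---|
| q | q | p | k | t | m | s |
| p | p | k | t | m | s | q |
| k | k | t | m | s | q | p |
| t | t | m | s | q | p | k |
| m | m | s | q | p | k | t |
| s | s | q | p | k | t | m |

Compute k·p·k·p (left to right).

k·p = t
t·k = s
s·p = q

q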